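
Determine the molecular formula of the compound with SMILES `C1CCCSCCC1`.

Heavy atoms from the SMILES: 7 C, 1 S.
Implicit hydrogens by atom environment:
  7 × C: 2 H each → 14
  1 × S: no H
  Total hydrogens = 14.
Molecular formula: C7H14S

C7H14S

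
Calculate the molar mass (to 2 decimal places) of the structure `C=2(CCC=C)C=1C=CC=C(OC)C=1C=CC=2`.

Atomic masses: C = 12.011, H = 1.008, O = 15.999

212.29

Molecular formula: C15H16O.
M = 15×12.011 + 16×1.008 + 1×15.999 = 212.29 g/mol.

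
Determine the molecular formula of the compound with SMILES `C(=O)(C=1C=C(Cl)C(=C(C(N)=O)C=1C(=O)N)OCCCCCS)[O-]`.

Heavy atoms from the SMILES: 14 C, 1 Cl, 2 N, 5 O, 1 S.
Implicit hydrogens by atom environment:
  5 × C: 2 H each → 10
  5 × C (aromatic): no H
  4 × O: no H
  3 × C: no H
  2 × N: 2 H each → 4
  1 × C (aromatic): 1 H
  1 × Cl: no H
  1 × O (charge -1): no H
  1 × S: 1 H
  Total hydrogens = 16.
Net charge -1.
Molecular formula: C14H16ClN2O5S-

C14H16ClN2O5S-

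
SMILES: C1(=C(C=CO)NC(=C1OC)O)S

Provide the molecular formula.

C7H9NO3S

Heavy atoms from the SMILES: 7 C, 1 N, 3 O, 1 S.
Implicit hydrogens by atom environment:
  4 × C (aromatic): no H
  2 × C: 1 H each → 2
  2 × O: 1 H each → 2
  1 × C: 3 H
  1 × N (aromatic): 1 H
  1 × O: no H
  1 × S: 1 H
  Total hydrogens = 9.
Molecular formula: C7H9NO3S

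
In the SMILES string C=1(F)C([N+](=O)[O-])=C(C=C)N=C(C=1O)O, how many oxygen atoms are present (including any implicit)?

4

The symbol for oxygen appears 4 times in the SMILES.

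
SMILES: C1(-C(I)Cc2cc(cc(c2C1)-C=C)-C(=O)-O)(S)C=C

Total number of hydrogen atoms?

Hydrogens are implicit in SMILES; fill each atom to its normal valence:
  4 × C: 2 H each → 8
  4 × C (aromatic): no H
  3 × C: 1 H each → 3
  2 × C (aromatic): 1 H each → 2
  2 × C: no H
  1 × I: no H
  1 × O: 1 H
  1 × O: no H
  1 × S: 1 H
  Total hydrogens = 15.

15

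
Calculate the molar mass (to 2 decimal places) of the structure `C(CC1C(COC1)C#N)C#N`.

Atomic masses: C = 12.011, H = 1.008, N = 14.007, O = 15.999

Molecular formula: C8H10N2O.
M = 8×12.011 + 10×1.008 + 2×14.007 + 1×15.999 = 150.18 g/mol.

150.18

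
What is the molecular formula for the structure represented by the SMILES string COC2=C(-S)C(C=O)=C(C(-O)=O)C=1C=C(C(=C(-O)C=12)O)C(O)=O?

Heavy atoms from the SMILES: 14 C, 8 O, 1 S.
Implicit hydrogens by atom environment:
  9 × C (aromatic): no H
  4 × O: 1 H each → 4
  4 × O: no H
  2 × C: no H
  1 × C: 3 H
  1 × C (aromatic): 1 H
  1 × C: 1 H
  1 × S: 1 H
  Total hydrogens = 10.
Molecular formula: C14H10O8S

C14H10O8S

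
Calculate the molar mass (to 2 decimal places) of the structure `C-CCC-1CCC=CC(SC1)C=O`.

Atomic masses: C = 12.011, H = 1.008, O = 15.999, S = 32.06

198.32

Molecular formula: C11H18OS.
M = 11×12.011 + 18×1.008 + 1×15.999 + 1×32.06 = 198.32 g/mol.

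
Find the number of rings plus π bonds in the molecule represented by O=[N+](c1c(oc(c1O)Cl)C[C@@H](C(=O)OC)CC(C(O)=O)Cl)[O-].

6

Molecular formula from the SMILES: C11H11Cl2NO8.
DoU = (2C + 2 + N − H − X)/2 = (2·11 + 2 + 1 − 11 − 2)/2 = 12/2 = 6.
(Structurally: 1 ring(s) + 5 π bond(s) = 6.)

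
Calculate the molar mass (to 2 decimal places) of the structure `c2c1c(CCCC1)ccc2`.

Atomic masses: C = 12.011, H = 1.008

132.21

Molecular formula: C10H12.
M = 10×12.011 + 12×1.008 = 132.21 g/mol.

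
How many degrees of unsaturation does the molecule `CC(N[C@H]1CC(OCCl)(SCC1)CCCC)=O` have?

Molecular formula from the SMILES: C12H22ClNO2S.
DoU = (2C + 2 + N − H − X)/2 = (2·12 + 2 + 1 − 22 − 1)/2 = 4/2 = 2.
(Structurally: 1 ring(s) + 1 π bond(s) = 2.)

2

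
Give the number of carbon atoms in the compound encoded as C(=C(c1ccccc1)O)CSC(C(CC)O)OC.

14

The symbol for carbon appears 14 times in the SMILES. Lowercase c denotes aromatic carbon and counts toward C.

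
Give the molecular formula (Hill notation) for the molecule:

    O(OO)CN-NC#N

C2H5N3O3

Heavy atoms from the SMILES: 2 C, 3 N, 3 O.
Implicit hydrogens by atom environment:
  2 × N: 1 H each → 2
  2 × O: no H
  1 × C: 2 H
  1 × C: no H
  1 × N: no H
  1 × O: 1 H
  Total hydrogens = 5.
Molecular formula: C2H5N3O3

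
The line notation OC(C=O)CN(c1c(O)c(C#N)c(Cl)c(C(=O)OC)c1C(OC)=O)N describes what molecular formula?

Heavy atoms from the SMILES: 14 C, 1 Cl, 3 N, 7 O.
Implicit hydrogens by atom environment:
  6 × C (aromatic): no H
  5 × O: no H
  3 × C: no H
  2 × C: 3 H each → 6
  2 × C: 1 H each → 2
  2 × N: no H
  2 × O: 1 H each → 2
  1 × C: 2 H
  1 × Cl: no H
  1 × N: 2 H
  Total hydrogens = 14.
Molecular formula: C14H14ClN3O7

C14H14ClN3O7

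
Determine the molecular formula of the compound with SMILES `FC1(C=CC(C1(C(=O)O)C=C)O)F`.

C8H8F2O3

Heavy atoms from the SMILES: 8 C, 2 F, 3 O.
Implicit hydrogens by atom environment:
  4 × C: 1 H each → 4
  3 × C: no H
  2 × F: no H
  2 × O: 1 H each → 2
  1 × C: 2 H
  1 × O: no H
  Total hydrogens = 8.
Molecular formula: C8H8F2O3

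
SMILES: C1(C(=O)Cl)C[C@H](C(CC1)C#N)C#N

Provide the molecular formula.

C9H9ClN2O

Heavy atoms from the SMILES: 9 C, 1 Cl, 2 N, 1 O.
Implicit hydrogens by atom environment:
  3 × C: 2 H each → 6
  3 × C: 1 H each → 3
  3 × C: no H
  2 × N: no H
  1 × Cl: no H
  1 × O: no H
  Total hydrogens = 9.
Molecular formula: C9H9ClN2O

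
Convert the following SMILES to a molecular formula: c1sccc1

C4H4S

Heavy atoms from the SMILES: 4 C, 1 S.
Implicit hydrogens by atom environment:
  4 × C (aromatic): 1 H each → 4
  1 × S (aromatic): no H
  Total hydrogens = 4.
Molecular formula: C4H4S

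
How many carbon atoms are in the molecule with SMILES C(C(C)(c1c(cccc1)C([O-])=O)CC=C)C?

The symbol for carbon appears 14 times in the SMILES. Lowercase c denotes aromatic carbon and counts toward C.

14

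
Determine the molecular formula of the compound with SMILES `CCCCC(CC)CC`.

Heavy atoms from the SMILES: 9 C.
Implicit hydrogens by atom environment:
  5 × C: 2 H each → 10
  3 × C: 3 H each → 9
  1 × C: 1 H
  Total hydrogens = 20.
Molecular formula: C9H20

C9H20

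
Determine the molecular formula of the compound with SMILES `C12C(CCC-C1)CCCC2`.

C10H18

Heavy atoms from the SMILES: 10 C.
Implicit hydrogens by atom environment:
  8 × C: 2 H each → 16
  2 × C: 1 H each → 2
  Total hydrogens = 18.
Molecular formula: C10H18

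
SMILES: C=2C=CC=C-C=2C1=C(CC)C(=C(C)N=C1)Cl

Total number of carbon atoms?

14

The symbol for carbon appears 14 times in the SMILES. (Cl is a single chlorine, not C + l.)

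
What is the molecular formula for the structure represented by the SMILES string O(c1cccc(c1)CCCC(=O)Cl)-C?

C11H13ClO2

Heavy atoms from the SMILES: 11 C, 1 Cl, 2 O.
Implicit hydrogens by atom environment:
  4 × C (aromatic): 1 H each → 4
  3 × C: 2 H each → 6
  2 × C (aromatic): no H
  2 × O: no H
  1 × C: 3 H
  1 × C: no H
  1 × Cl: no H
  Total hydrogens = 13.
Molecular formula: C11H13ClO2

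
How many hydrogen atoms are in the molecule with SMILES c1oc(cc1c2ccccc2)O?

8

Hydrogens are implicit in SMILES; fill each atom to its normal valence:
  7 × C (aromatic): 1 H each → 7
  3 × C (aromatic): no H
  1 × O: 1 H
  1 × O (aromatic): no H
  Total hydrogens = 8.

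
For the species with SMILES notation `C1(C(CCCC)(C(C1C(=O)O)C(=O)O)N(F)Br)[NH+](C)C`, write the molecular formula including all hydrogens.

C12H21BrFN2O4+

Heavy atoms from the SMILES: 1 Br, 12 C, 1 F, 2 N, 4 O.
Implicit hydrogens by atom environment:
  3 × C: 3 H each → 9
  3 × C: 2 H each → 6
  3 × C: 1 H each → 3
  3 × C: no H
  2 × O: 1 H each → 2
  2 × O: no H
  1 × Br: no H
  1 × F: no H
  1 × N (charge +1): 1 H
  1 × N: no H
  Total hydrogens = 21.
Net charge +1.
Molecular formula: C12H21BrFN2O4+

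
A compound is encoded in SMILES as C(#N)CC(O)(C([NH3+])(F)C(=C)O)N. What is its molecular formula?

C6H11FN3O2+

Heavy atoms from the SMILES: 6 C, 1 F, 3 N, 2 O.
Implicit hydrogens by atom environment:
  4 × C: no H
  2 × C: 2 H each → 4
  2 × O: 1 H each → 2
  1 × F: no H
  1 × N (charge +1): 3 H
  1 × N: 2 H
  1 × N: no H
  Total hydrogens = 11.
Net charge +1.
Molecular formula: C6H11FN3O2+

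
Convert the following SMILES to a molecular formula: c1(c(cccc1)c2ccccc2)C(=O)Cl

C13H9ClO

Heavy atoms from the SMILES: 13 C, 1 Cl, 1 O.
Implicit hydrogens by atom environment:
  9 × C (aromatic): 1 H each → 9
  3 × C (aromatic): no H
  1 × C: no H
  1 × Cl: no H
  1 × O: no H
  Total hydrogens = 9.
Molecular formula: C13H9ClO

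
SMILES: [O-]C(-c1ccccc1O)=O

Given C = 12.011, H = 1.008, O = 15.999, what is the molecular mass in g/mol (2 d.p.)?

137.11

Molecular formula: C7H5O3-.
M = 7×12.011 + 5×1.008 + 3×15.999 = 137.11 g/mol.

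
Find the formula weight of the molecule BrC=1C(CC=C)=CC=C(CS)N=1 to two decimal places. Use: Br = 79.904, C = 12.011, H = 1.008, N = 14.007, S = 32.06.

244.15

Molecular formula: C9H10BrNS.
M = 1×79.904 + 9×12.011 + 10×1.008 + 1×14.007 + 1×32.06 = 244.15 g/mol.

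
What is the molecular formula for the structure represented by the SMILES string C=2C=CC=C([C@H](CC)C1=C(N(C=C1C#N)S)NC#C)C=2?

Heavy atoms from the SMILES: 16 C, 3 N, 1 S.
Implicit hydrogens by atom environment:
  6 × C (aromatic): 1 H each → 6
  4 × C (aromatic): no H
  2 × C: 1 H each → 2
  2 × C: no H
  1 × C: 3 H
  1 × C: 2 H
  1 × N: 1 H
  1 × N (aromatic): no H
  1 × N: no H
  1 × S: 1 H
  Total hydrogens = 15.
Molecular formula: C16H15N3S

C16H15N3S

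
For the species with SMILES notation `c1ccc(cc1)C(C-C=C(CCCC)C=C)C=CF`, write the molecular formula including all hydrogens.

C18H23F

Heavy atoms from the SMILES: 18 C, 1 F.
Implicit hydrogens by atom environment:
  5 × C: 2 H each → 10
  5 × C: 1 H each → 5
  5 × C (aromatic): 1 H each → 5
  1 × C: 3 H
  1 × C: no H
  1 × C (aromatic): no H
  1 × F: no H
  Total hydrogens = 23.
Molecular formula: C18H23F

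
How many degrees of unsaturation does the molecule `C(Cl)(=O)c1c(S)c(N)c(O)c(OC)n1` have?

5

Molecular formula from the SMILES: C7H7ClN2O3S.
DoU = (2C + 2 + N − H − X)/2 = (2·7 + 2 + 2 − 7 − 1)/2 = 10/2 = 5.
(Structurally: 1 ring(s) + 4 π bond(s) = 5.)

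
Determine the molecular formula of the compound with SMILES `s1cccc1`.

C4H4S

Heavy atoms from the SMILES: 4 C, 1 S.
Implicit hydrogens by atom environment:
  4 × C (aromatic): 1 H each → 4
  1 × S (aromatic): no H
  Total hydrogens = 4.
Molecular formula: C4H4S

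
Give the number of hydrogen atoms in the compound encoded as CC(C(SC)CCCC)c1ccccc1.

Hydrogens are implicit in SMILES; fill each atom to its normal valence:
  5 × C (aromatic): 1 H each → 5
  3 × C: 3 H each → 9
  3 × C: 2 H each → 6
  2 × C: 1 H each → 2
  1 × C (aromatic): no H
  1 × S: no H
  Total hydrogens = 22.

22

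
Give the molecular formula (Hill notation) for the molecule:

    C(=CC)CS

Heavy atoms from the SMILES: 4 C, 1 S.
Implicit hydrogens by atom environment:
  2 × C: 1 H each → 2
  1 × C: 3 H
  1 × C: 2 H
  1 × S: 1 H
  Total hydrogens = 8.
Molecular formula: C4H8S

C4H8S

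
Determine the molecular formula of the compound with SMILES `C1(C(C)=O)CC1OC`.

Heavy atoms from the SMILES: 6 C, 2 O.
Implicit hydrogens by atom environment:
  2 × C: 3 H each → 6
  2 × C: 1 H each → 2
  2 × O: no H
  1 × C: 2 H
  1 × C: no H
  Total hydrogens = 10.
Molecular formula: C6H10O2

C6H10O2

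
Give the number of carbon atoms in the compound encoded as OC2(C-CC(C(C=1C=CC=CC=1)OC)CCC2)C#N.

16

The symbol for carbon appears 16 times in the SMILES.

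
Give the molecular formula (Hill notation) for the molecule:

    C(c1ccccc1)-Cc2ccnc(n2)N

C12H13N3

Heavy atoms from the SMILES: 12 C, 3 N.
Implicit hydrogens by atom environment:
  7 × C (aromatic): 1 H each → 7
  3 × C (aromatic): no H
  2 × C: 2 H each → 4
  2 × N (aromatic): no H
  1 × N: 2 H
  Total hydrogens = 13.
Molecular formula: C12H13N3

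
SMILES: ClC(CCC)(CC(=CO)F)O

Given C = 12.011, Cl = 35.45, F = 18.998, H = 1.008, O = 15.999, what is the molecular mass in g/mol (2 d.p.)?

182.62

Molecular formula: C7H12ClFO2.
M = 7×12.011 + 1×35.45 + 1×18.998 + 12×1.008 + 2×15.999 = 182.62 g/mol.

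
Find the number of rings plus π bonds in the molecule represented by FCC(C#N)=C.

3

Molecular formula from the SMILES: C4H4FN.
DoU = (2C + 2 + N − H − X)/2 = (2·4 + 2 + 1 − 4 − 1)/2 = 6/2 = 3.
(Structurally: 0 ring(s) + 3 π bond(s) = 3.)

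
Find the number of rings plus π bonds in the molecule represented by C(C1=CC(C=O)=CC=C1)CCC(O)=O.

Molecular formula from the SMILES: C11H12O3.
DoU = (2C + 2 + N − H − X)/2 = (2·11 + 2 + 0 − 12 − 0)/2 = 12/2 = 6.
(Structurally: 1 ring(s) + 5 π bond(s) = 6.)

6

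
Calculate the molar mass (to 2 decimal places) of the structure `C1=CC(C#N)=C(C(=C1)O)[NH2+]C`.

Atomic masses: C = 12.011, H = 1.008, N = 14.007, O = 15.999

149.17

Molecular formula: C8H9N2O+.
M = 8×12.011 + 9×1.008 + 2×14.007 + 1×15.999 = 149.17 g/mol.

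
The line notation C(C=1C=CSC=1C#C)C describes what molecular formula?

Heavy atoms from the SMILES: 8 C, 1 S.
Implicit hydrogens by atom environment:
  2 × C (aromatic): 1 H each → 2
  2 × C (aromatic): no H
  1 × C: 3 H
  1 × C: 2 H
  1 × C: 1 H
  1 × C: no H
  1 × S (aromatic): no H
  Total hydrogens = 8.
Molecular formula: C8H8S

C8H8S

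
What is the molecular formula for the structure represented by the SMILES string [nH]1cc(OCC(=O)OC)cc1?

C7H9NO3

Heavy atoms from the SMILES: 7 C, 1 N, 3 O.
Implicit hydrogens by atom environment:
  3 × C (aromatic): 1 H each → 3
  3 × O: no H
  1 × C: 3 H
  1 × C: 2 H
  1 × C (aromatic): no H
  1 × C: no H
  1 × N (aromatic): 1 H
  Total hydrogens = 9.
Molecular formula: C7H9NO3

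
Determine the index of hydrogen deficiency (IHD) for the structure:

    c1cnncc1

4

Molecular formula from the SMILES: C4H4N2.
DoU = (2C + 2 + N − H − X)/2 = (2·4 + 2 + 2 − 4 − 0)/2 = 8/2 = 4.
(Structurally: 1 ring(s) + 3 π bond(s) = 4.)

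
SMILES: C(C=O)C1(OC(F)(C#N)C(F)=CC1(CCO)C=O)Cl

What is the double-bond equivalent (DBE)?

6

Molecular formula from the SMILES: C11H10ClF2NO4.
DoU = (2C + 2 + N − H − X)/2 = (2·11 + 2 + 1 − 10 − 3)/2 = 12/2 = 6.
(Structurally: 1 ring(s) + 5 π bond(s) = 6.)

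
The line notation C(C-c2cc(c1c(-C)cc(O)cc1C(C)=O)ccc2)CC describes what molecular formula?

C19H22O2

Heavy atoms from the SMILES: 19 C, 2 O.
Implicit hydrogens by atom environment:
  6 × C (aromatic): 1 H each → 6
  6 × C (aromatic): no H
  3 × C: 3 H each → 9
  3 × C: 2 H each → 6
  1 × C: no H
  1 × O: 1 H
  1 × O: no H
  Total hydrogens = 22.
Molecular formula: C19H22O2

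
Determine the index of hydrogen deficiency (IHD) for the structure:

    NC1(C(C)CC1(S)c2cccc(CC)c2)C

5

Molecular formula from the SMILES: C14H21NS.
DoU = (2C + 2 + N − H − X)/2 = (2·14 + 2 + 1 − 21 − 0)/2 = 10/2 = 5.
(Structurally: 2 ring(s) + 3 π bond(s) = 5.)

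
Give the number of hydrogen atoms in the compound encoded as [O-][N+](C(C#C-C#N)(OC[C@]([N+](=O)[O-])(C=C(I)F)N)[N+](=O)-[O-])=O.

Hydrogens are implicit in SMILES; fill each atom to its normal valence:
  6 × C: no H
  4 × O: no H
  3 × N (charge +1): no H
  3 × O (charge -1): no H
  1 × C: 2 H
  1 × C: 1 H
  1 × F: no H
  1 × I: no H
  1 × N: 2 H
  1 × N: no H
  Total hydrogens = 5.

5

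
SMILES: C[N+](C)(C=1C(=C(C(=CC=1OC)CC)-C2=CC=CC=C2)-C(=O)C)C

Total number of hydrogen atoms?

26

Hydrogens are implicit in SMILES; fill each atom to its normal valence:
  6 × C: 3 H each → 18
  6 × C (aromatic): 1 H each → 6
  6 × C (aromatic): no H
  2 × O: no H
  1 × C: 2 H
  1 × C: no H
  1 × N (charge +1): no H
  Total hydrogens = 26.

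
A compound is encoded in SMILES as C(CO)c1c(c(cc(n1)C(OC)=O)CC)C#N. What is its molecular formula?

Heavy atoms from the SMILES: 12 C, 2 N, 3 O.
Implicit hydrogens by atom environment:
  4 × C (aromatic): no H
  3 × C: 2 H each → 6
  2 × C: 3 H each → 6
  2 × C: no H
  2 × O: no H
  1 × C (aromatic): 1 H
  1 × N (aromatic): no H
  1 × N: no H
  1 × O: 1 H
  Total hydrogens = 14.
Molecular formula: C12H14N2O3

C12H14N2O3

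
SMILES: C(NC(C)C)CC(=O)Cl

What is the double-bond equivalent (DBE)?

Molecular formula from the SMILES: C6H12ClNO.
DoU = (2C + 2 + N − H − X)/2 = (2·6 + 2 + 1 − 12 − 1)/2 = 2/2 = 1.
(Structurally: 0 ring(s) + 1 π bond(s) = 1.)

1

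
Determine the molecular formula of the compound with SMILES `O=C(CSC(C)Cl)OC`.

Heavy atoms from the SMILES: 5 C, 1 Cl, 2 O, 1 S.
Implicit hydrogens by atom environment:
  2 × C: 3 H each → 6
  2 × O: no H
  1 × C: 2 H
  1 × C: 1 H
  1 × C: no H
  1 × Cl: no H
  1 × S: no H
  Total hydrogens = 9.
Molecular formula: C5H9ClO2S

C5H9ClO2S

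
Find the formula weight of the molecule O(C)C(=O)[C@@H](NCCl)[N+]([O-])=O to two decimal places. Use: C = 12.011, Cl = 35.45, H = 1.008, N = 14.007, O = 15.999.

Molecular formula: C4H7ClN2O4.
M = 4×12.011 + 1×35.45 + 7×1.008 + 2×14.007 + 4×15.999 = 182.56 g/mol.

182.56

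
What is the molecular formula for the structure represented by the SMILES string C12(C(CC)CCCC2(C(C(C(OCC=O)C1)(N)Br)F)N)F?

C14H23BrF2N2O2

Heavy atoms from the SMILES: 1 Br, 14 C, 2 F, 2 N, 2 O.
Implicit hydrogens by atom environment:
  6 × C: 2 H each → 12
  4 × C: 1 H each → 4
  3 × C: no H
  2 × F: no H
  2 × N: 2 H each → 4
  2 × O: no H
  1 × Br: no H
  1 × C: 3 H
  Total hydrogens = 23.
Molecular formula: C14H23BrF2N2O2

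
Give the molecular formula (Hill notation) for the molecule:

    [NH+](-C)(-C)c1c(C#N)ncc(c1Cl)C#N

C9H8ClN4+

Heavy atoms from the SMILES: 9 C, 1 Cl, 4 N.
Implicit hydrogens by atom environment:
  4 × C (aromatic): no H
  2 × C: 3 H each → 6
  2 × C: no H
  2 × N: no H
  1 × C (aromatic): 1 H
  1 × Cl: no H
  1 × N (charge +1): 1 H
  1 × N (aromatic): no H
  Total hydrogens = 8.
Net charge +1.
Molecular formula: C9H8ClN4+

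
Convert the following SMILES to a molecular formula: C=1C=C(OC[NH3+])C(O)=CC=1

C7H10NO2+

Heavy atoms from the SMILES: 7 C, 1 N, 2 O.
Implicit hydrogens by atom environment:
  4 × C (aromatic): 1 H each → 4
  2 × C (aromatic): no H
  1 × C: 2 H
  1 × N (charge +1): 3 H
  1 × O: 1 H
  1 × O: no H
  Total hydrogens = 10.
Net charge +1.
Molecular formula: C7H10NO2+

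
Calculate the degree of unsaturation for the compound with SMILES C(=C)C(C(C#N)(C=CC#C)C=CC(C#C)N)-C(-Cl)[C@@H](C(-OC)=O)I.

Molecular formula from the SMILES: C18H18ClIN2O2.
DoU = (2C + 2 + N − H − X)/2 = (2·18 + 2 + 2 − 18 − 2)/2 = 20/2 = 10.
(Structurally: 0 ring(s) + 10 π bond(s) = 10.)

10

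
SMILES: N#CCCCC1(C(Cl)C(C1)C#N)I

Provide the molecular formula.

C9H10ClIN2

Heavy atoms from the SMILES: 9 C, 1 Cl, 1 I, 2 N.
Implicit hydrogens by atom environment:
  4 × C: 2 H each → 8
  3 × C: no H
  2 × C: 1 H each → 2
  2 × N: no H
  1 × Cl: no H
  1 × I: no H
  Total hydrogens = 10.
Molecular formula: C9H10ClIN2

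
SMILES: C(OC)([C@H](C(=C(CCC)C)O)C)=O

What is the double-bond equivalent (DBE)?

2

Molecular formula from the SMILES: C10H18O3.
DoU = (2C + 2 + N − H − X)/2 = (2·10 + 2 + 0 − 18 − 0)/2 = 4/2 = 2.
(Structurally: 0 ring(s) + 2 π bond(s) = 2.)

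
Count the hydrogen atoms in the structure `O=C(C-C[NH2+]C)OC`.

12

Hydrogens are implicit in SMILES; fill each atom to its normal valence:
  2 × C: 3 H each → 6
  2 × C: 2 H each → 4
  2 × O: no H
  1 × C: no H
  1 × N (charge +1): 2 H
  Total hydrogens = 12.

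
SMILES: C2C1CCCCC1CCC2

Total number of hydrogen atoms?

18

Hydrogens are implicit in SMILES; fill each atom to its normal valence:
  8 × C: 2 H each → 16
  2 × C: 1 H each → 2
  Total hydrogens = 18.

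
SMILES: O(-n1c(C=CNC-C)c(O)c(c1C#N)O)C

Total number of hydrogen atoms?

13

Hydrogens are implicit in SMILES; fill each atom to its normal valence:
  4 × C (aromatic): no H
  2 × C: 3 H each → 6
  2 × C: 1 H each → 2
  2 × O: 1 H each → 2
  1 × C: 2 H
  1 × C: no H
  1 × N: 1 H
  1 × N (aromatic): no H
  1 × N: no H
  1 × O: no H
  Total hydrogens = 13.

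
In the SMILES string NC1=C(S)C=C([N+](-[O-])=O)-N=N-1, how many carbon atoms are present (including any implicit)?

4

The symbol for carbon appears 4 times in the SMILES.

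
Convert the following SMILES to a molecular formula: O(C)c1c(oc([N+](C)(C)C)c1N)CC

Heavy atoms from the SMILES: 10 C, 2 N, 2 O.
Implicit hydrogens by atom environment:
  5 × C: 3 H each → 15
  4 × C (aromatic): no H
  1 × C: 2 H
  1 × N: 2 H
  1 × N (charge +1): no H
  1 × O (aromatic): no H
  1 × O: no H
  Total hydrogens = 19.
Net charge +1.
Molecular formula: C10H19N2O2+

C10H19N2O2+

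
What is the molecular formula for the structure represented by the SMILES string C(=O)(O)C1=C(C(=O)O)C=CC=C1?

C8H6O4

Heavy atoms from the SMILES: 8 C, 4 O.
Implicit hydrogens by atom environment:
  4 × C (aromatic): 1 H each → 4
  2 × C (aromatic): no H
  2 × C: no H
  2 × O: 1 H each → 2
  2 × O: no H
  Total hydrogens = 6.
Molecular formula: C8H6O4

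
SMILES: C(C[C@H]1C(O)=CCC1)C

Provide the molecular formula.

Heavy atoms from the SMILES: 8 C, 1 O.
Implicit hydrogens by atom environment:
  4 × C: 2 H each → 8
  2 × C: 1 H each → 2
  1 × C: 3 H
  1 × C: no H
  1 × O: 1 H
  Total hydrogens = 14.
Molecular formula: C8H14O

C8H14O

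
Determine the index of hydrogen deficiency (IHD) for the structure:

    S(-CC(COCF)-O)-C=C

Molecular formula from the SMILES: C6H11FO2S.
DoU = (2C + 2 + N − H − X)/2 = (2·6 + 2 + 0 − 11 − 1)/2 = 2/2 = 1.
(Structurally: 0 ring(s) + 1 π bond(s) = 1.)

1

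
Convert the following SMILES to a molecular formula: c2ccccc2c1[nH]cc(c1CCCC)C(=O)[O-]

Heavy atoms from the SMILES: 15 C, 1 N, 2 O.
Implicit hydrogens by atom environment:
  6 × C (aromatic): 1 H each → 6
  4 × C (aromatic): no H
  3 × C: 2 H each → 6
  1 × C: 3 H
  1 × C: no H
  1 × N (aromatic): 1 H
  1 × O: no H
  1 × O (charge -1): no H
  Total hydrogens = 16.
Net charge -1.
Molecular formula: C15H16NO2-

C15H16NO2-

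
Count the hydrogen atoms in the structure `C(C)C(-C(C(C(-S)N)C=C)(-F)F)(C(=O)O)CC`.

Hydrogens are implicit in SMILES; fill each atom to its normal valence:
  3 × C: 2 H each → 6
  3 × C: 1 H each → 3
  3 × C: no H
  2 × C: 3 H each → 6
  2 × F: no H
  1 × N: 2 H
  1 × O: 1 H
  1 × O: no H
  1 × S: 1 H
  Total hydrogens = 19.

19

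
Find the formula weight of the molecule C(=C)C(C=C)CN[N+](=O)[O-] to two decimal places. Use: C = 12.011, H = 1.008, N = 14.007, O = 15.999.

142.16

Molecular formula: C6H10N2O2.
M = 6×12.011 + 10×1.008 + 2×14.007 + 2×15.999 = 142.16 g/mol.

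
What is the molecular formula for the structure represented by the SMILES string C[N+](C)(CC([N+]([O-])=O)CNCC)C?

Heavy atoms from the SMILES: 8 C, 3 N, 2 O.
Implicit hydrogens by atom environment:
  4 × C: 3 H each → 12
  3 × C: 2 H each → 6
  2 × N (charge +1): no H
  1 × C: 1 H
  1 × N: 1 H
  1 × O: no H
  1 × O (charge -1): no H
  Total hydrogens = 20.
Net charge +1.
Molecular formula: C8H20N3O2+

C8H20N3O2+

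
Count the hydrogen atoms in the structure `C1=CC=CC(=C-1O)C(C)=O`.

Hydrogens are implicit in SMILES; fill each atom to its normal valence:
  4 × C (aromatic): 1 H each → 4
  2 × C (aromatic): no H
  1 × C: 3 H
  1 × C: no H
  1 × O: 1 H
  1 × O: no H
  Total hydrogens = 8.

8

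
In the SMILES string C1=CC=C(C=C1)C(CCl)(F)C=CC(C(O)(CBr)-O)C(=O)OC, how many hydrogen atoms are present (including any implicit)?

17

Hydrogens are implicit in SMILES; fill each atom to its normal valence:
  5 × C (aromatic): 1 H each → 5
  3 × C: 1 H each → 3
  3 × C: no H
  2 × C: 2 H each → 4
  2 × O: 1 H each → 2
  2 × O: no H
  1 × Br: no H
  1 × C: 3 H
  1 × C (aromatic): no H
  1 × Cl: no H
  1 × F: no H
  Total hydrogens = 17.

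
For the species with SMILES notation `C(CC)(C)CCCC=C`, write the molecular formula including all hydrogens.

Heavy atoms from the SMILES: 9 C.
Implicit hydrogens by atom environment:
  5 × C: 2 H each → 10
  2 × C: 3 H each → 6
  2 × C: 1 H each → 2
  Total hydrogens = 18.
Molecular formula: C9H18

C9H18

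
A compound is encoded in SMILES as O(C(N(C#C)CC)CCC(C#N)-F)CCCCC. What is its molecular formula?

C14H23FN2O

Heavy atoms from the SMILES: 14 C, 1 F, 2 N, 1 O.
Implicit hydrogens by atom environment:
  7 × C: 2 H each → 14
  3 × C: 1 H each → 3
  2 × C: 3 H each → 6
  2 × C: no H
  2 × N: no H
  1 × F: no H
  1 × O: no H
  Total hydrogens = 23.
Molecular formula: C14H23FN2O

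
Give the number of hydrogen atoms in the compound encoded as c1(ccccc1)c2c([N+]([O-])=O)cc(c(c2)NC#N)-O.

Hydrogens are implicit in SMILES; fill each atom to its normal valence:
  7 × C (aromatic): 1 H each → 7
  5 × C (aromatic): no H
  1 × C: no H
  1 × N: 1 H
  1 × N: no H
  1 × N (charge +1): no H
  1 × O: 1 H
  1 × O: no H
  1 × O (charge -1): no H
  Total hydrogens = 9.

9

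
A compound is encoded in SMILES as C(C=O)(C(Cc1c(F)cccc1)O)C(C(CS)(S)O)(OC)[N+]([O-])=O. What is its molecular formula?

Heavy atoms from the SMILES: 14 C, 1 F, 1 N, 6 O, 2 S.
Implicit hydrogens by atom environment:
  4 × C (aromatic): 1 H each → 4
  3 × C: 1 H each → 3
  3 × O: no H
  2 × C: 2 H each → 4
  2 × C: no H
  2 × C (aromatic): no H
  2 × O: 1 H each → 2
  2 × S: 1 H each → 2
  1 × C: 3 H
  1 × F: no H
  1 × N (charge +1): no H
  1 × O (charge -1): no H
  Total hydrogens = 18.
Molecular formula: C14H18FNO6S2

C14H18FNO6S2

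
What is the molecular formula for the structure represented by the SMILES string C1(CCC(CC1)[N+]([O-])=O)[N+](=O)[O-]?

C6H10N2O4

Heavy atoms from the SMILES: 6 C, 2 N, 4 O.
Implicit hydrogens by atom environment:
  4 × C: 2 H each → 8
  2 × C: 1 H each → 2
  2 × N (charge +1): no H
  2 × O: no H
  2 × O (charge -1): no H
  Total hydrogens = 10.
Molecular formula: C6H10N2O4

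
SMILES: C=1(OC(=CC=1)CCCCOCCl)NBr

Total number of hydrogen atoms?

13

Hydrogens are implicit in SMILES; fill each atom to its normal valence:
  5 × C: 2 H each → 10
  2 × C (aromatic): 1 H each → 2
  2 × C (aromatic): no H
  1 × Br: no H
  1 × Cl: no H
  1 × N: 1 H
  1 × O (aromatic): no H
  1 × O: no H
  Total hydrogens = 13.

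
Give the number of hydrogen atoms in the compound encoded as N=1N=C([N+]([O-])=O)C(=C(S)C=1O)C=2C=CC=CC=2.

Hydrogens are implicit in SMILES; fill each atom to its normal valence:
  5 × C (aromatic): 1 H each → 5
  5 × C (aromatic): no H
  2 × N (aromatic): no H
  1 × N (charge +1): no H
  1 × O: 1 H
  1 × O: no H
  1 × O (charge -1): no H
  1 × S: 1 H
  Total hydrogens = 7.

7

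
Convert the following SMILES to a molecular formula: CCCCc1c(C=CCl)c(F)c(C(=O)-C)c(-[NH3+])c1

Heavy atoms from the SMILES: 14 C, 1 Cl, 1 F, 1 N, 1 O.
Implicit hydrogens by atom environment:
  5 × C (aromatic): no H
  3 × C: 2 H each → 6
  2 × C: 3 H each → 6
  2 × C: 1 H each → 2
  1 × C (aromatic): 1 H
  1 × C: no H
  1 × Cl: no H
  1 × F: no H
  1 × N (charge +1): 3 H
  1 × O: no H
  Total hydrogens = 18.
Net charge +1.
Molecular formula: C14H18ClFNO+

C14H18ClFNO+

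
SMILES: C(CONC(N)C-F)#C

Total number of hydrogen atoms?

Hydrogens are implicit in SMILES; fill each atom to its normal valence:
  2 × C: 2 H each → 4
  2 × C: 1 H each → 2
  1 × C: no H
  1 × F: no H
  1 × N: 2 H
  1 × N: 1 H
  1 × O: no H
  Total hydrogens = 9.

9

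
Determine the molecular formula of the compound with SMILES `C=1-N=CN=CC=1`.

C4H4N2

Heavy atoms from the SMILES: 4 C, 2 N.
Implicit hydrogens by atom environment:
  4 × C (aromatic): 1 H each → 4
  2 × N (aromatic): no H
  Total hydrogens = 4.
Molecular formula: C4H4N2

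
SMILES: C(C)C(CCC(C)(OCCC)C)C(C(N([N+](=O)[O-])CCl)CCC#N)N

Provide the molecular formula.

C17H33ClN4O3

Heavy atoms from the SMILES: 17 C, 1 Cl, 4 N, 3 O.
Implicit hydrogens by atom environment:
  8 × C: 2 H each → 16
  4 × C: 3 H each → 12
  3 × C: 1 H each → 3
  2 × C: no H
  2 × N: no H
  2 × O: no H
  1 × Cl: no H
  1 × N: 2 H
  1 × N (charge +1): no H
  1 × O (charge -1): no H
  Total hydrogens = 33.
Molecular formula: C17H33ClN4O3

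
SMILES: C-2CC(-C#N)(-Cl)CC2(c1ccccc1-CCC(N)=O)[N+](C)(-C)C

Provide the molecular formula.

Heavy atoms from the SMILES: 18 C, 1 Cl, 3 N, 1 O.
Implicit hydrogens by atom environment:
  5 × C: 2 H each → 10
  4 × C (aromatic): 1 H each → 4
  4 × C: no H
  3 × C: 3 H each → 9
  2 × C (aromatic): no H
  1 × Cl: no H
  1 × N: 2 H
  1 × N: no H
  1 × N (charge +1): no H
  1 × O: no H
  Total hydrogens = 25.
Net charge +1.
Molecular formula: C18H25ClN3O+

C18H25ClN3O+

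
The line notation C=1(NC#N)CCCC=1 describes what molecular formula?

Heavy atoms from the SMILES: 6 C, 2 N.
Implicit hydrogens by atom environment:
  3 × C: 2 H each → 6
  2 × C: no H
  1 × C: 1 H
  1 × N: 1 H
  1 × N: no H
  Total hydrogens = 8.
Molecular formula: C6H8N2

C6H8N2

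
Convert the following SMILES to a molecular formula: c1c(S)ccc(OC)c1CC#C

Heavy atoms from the SMILES: 10 C, 1 O, 1 S.
Implicit hydrogens by atom environment:
  3 × C (aromatic): 1 H each → 3
  3 × C (aromatic): no H
  1 × C: 3 H
  1 × C: 2 H
  1 × C: 1 H
  1 × C: no H
  1 × O: no H
  1 × S: 1 H
  Total hydrogens = 10.
Molecular formula: C10H10OS

C10H10OS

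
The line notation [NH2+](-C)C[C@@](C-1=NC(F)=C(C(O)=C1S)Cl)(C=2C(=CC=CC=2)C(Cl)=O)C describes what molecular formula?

C16H16Cl2FN2O2S+

Heavy atoms from the SMILES: 16 C, 2 Cl, 1 F, 2 N, 2 O, 1 S.
Implicit hydrogens by atom environment:
  7 × C (aromatic): no H
  4 × C (aromatic): 1 H each → 4
  2 × C: 3 H each → 6
  2 × C: no H
  2 × Cl: no H
  1 × C: 2 H
  1 × F: no H
  1 × N (charge +1): 2 H
  1 × N (aromatic): no H
  1 × O: 1 H
  1 × O: no H
  1 × S: 1 H
  Total hydrogens = 16.
Net charge +1.
Molecular formula: C16H16Cl2FN2O2S+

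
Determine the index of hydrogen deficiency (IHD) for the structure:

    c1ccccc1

Molecular formula from the SMILES: C6H6.
DoU = (2C + 2 + N − H − X)/2 = (2·6 + 2 + 0 − 6 − 0)/2 = 8/2 = 4.
(Structurally: 1 ring(s) + 3 π bond(s) = 4.)

4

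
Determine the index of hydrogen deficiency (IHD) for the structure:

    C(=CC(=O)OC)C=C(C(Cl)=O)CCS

Molecular formula from the SMILES: C9H11ClO3S.
DoU = (2C + 2 + N − H − X)/2 = (2·9 + 2 + 0 − 11 − 1)/2 = 8/2 = 4.
(Structurally: 0 ring(s) + 4 π bond(s) = 4.)

4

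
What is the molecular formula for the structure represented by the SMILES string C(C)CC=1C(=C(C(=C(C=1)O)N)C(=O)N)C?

C11H16N2O2

Heavy atoms from the SMILES: 11 C, 2 N, 2 O.
Implicit hydrogens by atom environment:
  5 × C (aromatic): no H
  2 × C: 3 H each → 6
  2 × C: 2 H each → 4
  2 × N: 2 H each → 4
  1 × C (aromatic): 1 H
  1 × C: no H
  1 × O: 1 H
  1 × O: no H
  Total hydrogens = 16.
Molecular formula: C11H16N2O2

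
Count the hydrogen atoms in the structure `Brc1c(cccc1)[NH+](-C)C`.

11

Hydrogens are implicit in SMILES; fill each atom to its normal valence:
  4 × C (aromatic): 1 H each → 4
  2 × C: 3 H each → 6
  2 × C (aromatic): no H
  1 × Br: no H
  1 × N (charge +1): 1 H
  Total hydrogens = 11.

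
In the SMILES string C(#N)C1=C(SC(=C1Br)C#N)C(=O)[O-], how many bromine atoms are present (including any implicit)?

1

The symbol for bromine appears 1 time in the SMILES.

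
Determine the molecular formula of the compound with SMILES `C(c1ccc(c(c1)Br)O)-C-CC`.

Heavy atoms from the SMILES: 1 Br, 10 C, 1 O.
Implicit hydrogens by atom environment:
  3 × C: 2 H each → 6
  3 × C (aromatic): 1 H each → 3
  3 × C (aromatic): no H
  1 × Br: no H
  1 × C: 3 H
  1 × O: 1 H
  Total hydrogens = 13.
Molecular formula: C10H13BrO

C10H13BrO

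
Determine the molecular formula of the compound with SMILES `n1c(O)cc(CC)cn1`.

Heavy atoms from the SMILES: 6 C, 2 N, 1 O.
Implicit hydrogens by atom environment:
  2 × C (aromatic): 1 H each → 2
  2 × C (aromatic): no H
  2 × N (aromatic): no H
  1 × C: 3 H
  1 × C: 2 H
  1 × O: 1 H
  Total hydrogens = 8.
Molecular formula: C6H8N2O

C6H8N2O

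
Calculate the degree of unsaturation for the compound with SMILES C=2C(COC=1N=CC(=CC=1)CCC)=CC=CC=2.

Molecular formula from the SMILES: C15H17NO.
DoU = (2C + 2 + N − H − X)/2 = (2·15 + 2 + 1 − 17 − 0)/2 = 16/2 = 8.
(Structurally: 2 ring(s) + 6 π bond(s) = 8.)

8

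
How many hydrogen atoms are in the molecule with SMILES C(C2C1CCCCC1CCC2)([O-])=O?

17

Hydrogens are implicit in SMILES; fill each atom to its normal valence:
  7 × C: 2 H each → 14
  3 × C: 1 H each → 3
  1 × C: no H
  1 × O: no H
  1 × O (charge -1): no H
  Total hydrogens = 17.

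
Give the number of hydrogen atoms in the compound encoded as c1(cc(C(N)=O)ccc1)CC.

Hydrogens are implicit in SMILES; fill each atom to its normal valence:
  4 × C (aromatic): 1 H each → 4
  2 × C (aromatic): no H
  1 × C: 3 H
  1 × C: 2 H
  1 × C: no H
  1 × N: 2 H
  1 × O: no H
  Total hydrogens = 11.

11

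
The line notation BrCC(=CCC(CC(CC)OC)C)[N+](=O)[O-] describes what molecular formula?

C11H20BrNO3

Heavy atoms from the SMILES: 1 Br, 11 C, 1 N, 3 O.
Implicit hydrogens by atom environment:
  4 × C: 2 H each → 8
  3 × C: 3 H each → 9
  3 × C: 1 H each → 3
  2 × O: no H
  1 × Br: no H
  1 × C: no H
  1 × N (charge +1): no H
  1 × O (charge -1): no H
  Total hydrogens = 20.
Molecular formula: C11H20BrNO3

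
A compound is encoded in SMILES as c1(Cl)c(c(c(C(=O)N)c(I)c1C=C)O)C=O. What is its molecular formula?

C10H7ClINO3

Heavy atoms from the SMILES: 10 C, 1 Cl, 1 I, 1 N, 3 O.
Implicit hydrogens by atom environment:
  6 × C (aromatic): no H
  2 × C: 1 H each → 2
  2 × O: no H
  1 × C: 2 H
  1 × C: no H
  1 × Cl: no H
  1 × I: no H
  1 × N: 2 H
  1 × O: 1 H
  Total hydrogens = 7.
Molecular formula: C10H7ClINO3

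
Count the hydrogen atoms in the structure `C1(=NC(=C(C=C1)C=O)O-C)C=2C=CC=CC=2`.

Hydrogens are implicit in SMILES; fill each atom to its normal valence:
  7 × C (aromatic): 1 H each → 7
  4 × C (aromatic): no H
  2 × O: no H
  1 × C: 3 H
  1 × C: 1 H
  1 × N (aromatic): no H
  Total hydrogens = 11.

11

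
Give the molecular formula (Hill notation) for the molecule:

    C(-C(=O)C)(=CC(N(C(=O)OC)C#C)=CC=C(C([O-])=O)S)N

Heavy atoms from the SMILES: 13 C, 2 N, 5 O, 1 S.
Implicit hydrogens by atom environment:
  7 × C: no H
  4 × C: 1 H each → 4
  4 × O: no H
  2 × C: 3 H each → 6
  1 × N: 2 H
  1 × N: no H
  1 × O (charge -1): no H
  1 × S: 1 H
  Total hydrogens = 13.
Net charge -1.
Molecular formula: C13H13N2O5S-

C13H13N2O5S-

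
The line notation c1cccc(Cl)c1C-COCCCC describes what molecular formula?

Heavy atoms from the SMILES: 12 C, 1 Cl, 1 O.
Implicit hydrogens by atom environment:
  5 × C: 2 H each → 10
  4 × C (aromatic): 1 H each → 4
  2 × C (aromatic): no H
  1 × C: 3 H
  1 × Cl: no H
  1 × O: no H
  Total hydrogens = 17.
Molecular formula: C12H17ClO

C12H17ClO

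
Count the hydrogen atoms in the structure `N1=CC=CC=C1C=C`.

7

Hydrogens are implicit in SMILES; fill each atom to its normal valence:
  4 × C (aromatic): 1 H each → 4
  1 × C: 2 H
  1 × C: 1 H
  1 × C (aromatic): no H
  1 × N (aromatic): no H
  Total hydrogens = 7.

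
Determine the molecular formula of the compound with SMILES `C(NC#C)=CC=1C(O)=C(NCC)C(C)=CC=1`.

Heavy atoms from the SMILES: 13 C, 2 N, 1 O.
Implicit hydrogens by atom environment:
  4 × C (aromatic): no H
  3 × C: 1 H each → 3
  2 × C: 3 H each → 6
  2 × C (aromatic): 1 H each → 2
  2 × N: 1 H each → 2
  1 × C: 2 H
  1 × C: no H
  1 × O: 1 H
  Total hydrogens = 16.
Molecular formula: C13H16N2O

C13H16N2O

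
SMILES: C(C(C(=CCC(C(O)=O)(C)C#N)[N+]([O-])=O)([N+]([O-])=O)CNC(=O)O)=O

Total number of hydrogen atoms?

Hydrogens are implicit in SMILES; fill each atom to its normal valence:
  6 × C: no H
  5 × O: no H
  2 × C: 2 H each → 4
  2 × C: 1 H each → 2
  2 × N (charge +1): no H
  2 × O: 1 H each → 2
  2 × O (charge -1): no H
  1 × C: 3 H
  1 × N: 1 H
  1 × N: no H
  Total hydrogens = 12.

12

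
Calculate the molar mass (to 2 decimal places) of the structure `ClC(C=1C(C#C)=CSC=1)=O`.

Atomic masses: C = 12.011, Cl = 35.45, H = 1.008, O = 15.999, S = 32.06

170.61

Molecular formula: C7H3ClOS.
M = 7×12.011 + 1×35.45 + 3×1.008 + 1×15.999 + 1×32.06 = 170.61 g/mol.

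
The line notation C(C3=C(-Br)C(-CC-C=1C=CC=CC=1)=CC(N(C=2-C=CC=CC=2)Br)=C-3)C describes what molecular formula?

C22H21Br2N

Heavy atoms from the SMILES: 2 Br, 22 C, 1 N.
Implicit hydrogens by atom environment:
  12 × C (aromatic): 1 H each → 12
  6 × C (aromatic): no H
  3 × C: 2 H each → 6
  2 × Br: no H
  1 × C: 3 H
  1 × N: no H
  Total hydrogens = 21.
Molecular formula: C22H21Br2N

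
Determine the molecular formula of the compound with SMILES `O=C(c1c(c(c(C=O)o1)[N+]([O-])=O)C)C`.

Heavy atoms from the SMILES: 8 C, 1 N, 5 O.
Implicit hydrogens by atom environment:
  4 × C (aromatic): no H
  3 × O: no H
  2 × C: 3 H each → 6
  1 × C: 1 H
  1 × C: no H
  1 × N (charge +1): no H
  1 × O (aromatic): no H
  1 × O (charge -1): no H
  Total hydrogens = 7.
Molecular formula: C8H7NO5

C8H7NO5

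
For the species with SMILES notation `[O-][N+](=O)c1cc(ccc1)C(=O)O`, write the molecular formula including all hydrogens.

C7H5NO4

Heavy atoms from the SMILES: 7 C, 1 N, 4 O.
Implicit hydrogens by atom environment:
  4 × C (aromatic): 1 H each → 4
  2 × C (aromatic): no H
  2 × O: no H
  1 × C: no H
  1 × N (charge +1): no H
  1 × O: 1 H
  1 × O (charge -1): no H
  Total hydrogens = 5.
Molecular formula: C7H5NO4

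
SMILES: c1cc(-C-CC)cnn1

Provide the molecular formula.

C7H10N2

Heavy atoms from the SMILES: 7 C, 2 N.
Implicit hydrogens by atom environment:
  3 × C (aromatic): 1 H each → 3
  2 × C: 2 H each → 4
  2 × N (aromatic): no H
  1 × C: 3 H
  1 × C (aromatic): no H
  Total hydrogens = 10.
Molecular formula: C7H10N2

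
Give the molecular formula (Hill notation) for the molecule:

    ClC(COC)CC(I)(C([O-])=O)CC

Heavy atoms from the SMILES: 8 C, 1 Cl, 1 I, 3 O.
Implicit hydrogens by atom environment:
  3 × C: 2 H each → 6
  2 × C: 3 H each → 6
  2 × C: no H
  2 × O: no H
  1 × C: 1 H
  1 × Cl: no H
  1 × I: no H
  1 × O (charge -1): no H
  Total hydrogens = 13.
Net charge -1.
Molecular formula: C8H13ClIO3-

C8H13ClIO3-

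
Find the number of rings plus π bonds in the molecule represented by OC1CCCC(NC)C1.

1

Molecular formula from the SMILES: C7H15NO.
DoU = (2C + 2 + N − H − X)/2 = (2·7 + 2 + 1 − 15 − 0)/2 = 2/2 = 1.
(Structurally: 1 ring(s) + 0 π bond(s) = 1.)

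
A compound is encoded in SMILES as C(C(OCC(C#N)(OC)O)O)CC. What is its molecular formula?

C8H15NO4

Heavy atoms from the SMILES: 8 C, 1 N, 4 O.
Implicit hydrogens by atom environment:
  3 × C: 2 H each → 6
  2 × C: 3 H each → 6
  2 × C: no H
  2 × O: 1 H each → 2
  2 × O: no H
  1 × C: 1 H
  1 × N: no H
  Total hydrogens = 15.
Molecular formula: C8H15NO4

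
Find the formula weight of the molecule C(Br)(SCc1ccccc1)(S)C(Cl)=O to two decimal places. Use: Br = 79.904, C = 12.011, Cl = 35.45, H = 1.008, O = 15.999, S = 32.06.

Molecular formula: C9H8BrClOS2.
M = 1×79.904 + 9×12.011 + 1×35.45 + 8×1.008 + 1×15.999 + 2×32.06 = 311.64 g/mol.

311.64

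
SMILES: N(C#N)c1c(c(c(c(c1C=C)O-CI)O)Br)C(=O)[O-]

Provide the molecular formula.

C11H7BrIN2O4-

Heavy atoms from the SMILES: 1 Br, 11 C, 1 I, 2 N, 4 O.
Implicit hydrogens by atom environment:
  6 × C (aromatic): no H
  2 × C: 2 H each → 4
  2 × C: no H
  2 × O: no H
  1 × Br: no H
  1 × C: 1 H
  1 × I: no H
  1 × N: 1 H
  1 × N: no H
  1 × O: 1 H
  1 × O (charge -1): no H
  Total hydrogens = 7.
Net charge -1.
Molecular formula: C11H7BrIN2O4-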